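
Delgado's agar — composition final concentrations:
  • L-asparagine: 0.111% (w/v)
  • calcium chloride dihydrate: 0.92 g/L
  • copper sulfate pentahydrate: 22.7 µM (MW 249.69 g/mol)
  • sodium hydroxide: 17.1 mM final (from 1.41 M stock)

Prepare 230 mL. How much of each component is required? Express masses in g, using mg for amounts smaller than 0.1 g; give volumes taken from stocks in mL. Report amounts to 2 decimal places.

L-asparagine 0.26 g; calcium chloride dihydrate 0.21 g; copper sulfate pentahydrate 1.30 mg; sodium hydroxide 2.79 mL

Working volume: 230 mL = 0.23 L.
L-asparagine: 0.111 g per 100 mL × 230 mL ÷ 100 = 0.26 g
calcium chloride dihydrate: 0.92 g/L × 0.23 L = 0.21 g
copper sulfate pentahydrate: 22.7 µmol/L × 249.69 g/mol × 0.23 L ÷ 1000 = 1.30 mg
sodium hydroxide: dilute stock: 17.1 mM × 230 mL ÷ 1410 mM = 2.79 mL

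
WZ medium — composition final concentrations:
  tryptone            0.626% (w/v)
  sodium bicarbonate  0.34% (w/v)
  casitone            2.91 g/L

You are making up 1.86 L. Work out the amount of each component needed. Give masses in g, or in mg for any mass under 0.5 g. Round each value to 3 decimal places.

tryptone 11.644 g; sodium bicarbonate 6.324 g; casitone 5.413 g

Working volume: 1.86 L.
tryptone: 0.626 g per 100 mL × 1860 mL ÷ 100 = 11.644 g
sodium bicarbonate: 0.34 g per 100 mL × 1860 mL ÷ 100 = 6.324 g
casitone: 2.91 g/L × 1.86 L = 5.413 g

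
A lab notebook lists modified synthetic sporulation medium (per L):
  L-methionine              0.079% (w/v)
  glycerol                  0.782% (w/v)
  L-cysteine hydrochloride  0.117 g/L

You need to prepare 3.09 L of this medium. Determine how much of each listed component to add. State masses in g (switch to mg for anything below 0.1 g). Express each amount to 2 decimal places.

Scale factor relative to 1 L: 3.09.
L-methionine: 0.079 g per 100 mL × 3090 mL ÷ 100 = 2.44 g
glycerol: 0.782% w/v = 7.82 g/L → 7.82 × 3.09 L = 24.16 g
L-cysteine hydrochloride: 0.117 g/L × 3.09 L = 0.36 g

L-methionine 2.44 g; glycerol 24.16 g; L-cysteine hydrochloride 0.36 g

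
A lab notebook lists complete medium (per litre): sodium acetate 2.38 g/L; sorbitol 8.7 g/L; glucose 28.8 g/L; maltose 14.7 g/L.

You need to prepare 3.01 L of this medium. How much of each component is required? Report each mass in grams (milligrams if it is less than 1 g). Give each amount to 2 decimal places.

Working volume: 3.01 L.
sodium acetate: 2.38 g/L × 3.01 L = 7.16 g
sorbitol: 8.7 g/L × 3.01 L = 26.19 g
glucose: 28.8 g/L × 3.01 L = 86.69 g
maltose: 14.7 g/L × 3.01 L = 44.25 g

sodium acetate 7.16 g; sorbitol 26.19 g; glucose 86.69 g; maltose 44.25 g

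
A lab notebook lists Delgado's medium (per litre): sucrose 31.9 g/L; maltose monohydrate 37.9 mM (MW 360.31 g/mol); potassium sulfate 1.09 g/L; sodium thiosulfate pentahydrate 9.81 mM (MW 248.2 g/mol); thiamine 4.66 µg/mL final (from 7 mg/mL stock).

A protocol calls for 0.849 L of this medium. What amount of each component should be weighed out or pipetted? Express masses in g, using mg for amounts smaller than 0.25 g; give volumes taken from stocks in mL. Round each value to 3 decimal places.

sucrose 27.083 g; maltose monohydrate 11.594 g; potassium sulfate 0.925 g; sodium thiosulfate pentahydrate 2.067 g; thiamine 0.565 mL

Working volume: 0.849 L.
sucrose: 31.9 g/L × 0.849 L = 27.083 g
maltose monohydrate: 37.9 mmol/L × 360.31 g/mol × 0.849 L ÷ 1000 = 11.594 g
potassium sulfate: 1.09 g/L × 0.849 L = 0.925 g
sodium thiosulfate pentahydrate: 9.81 mmol/L × 248.2 g/mol × 0.849 L ÷ 1000 = 2.067 g
thiamine: dilute stock: 4.66 µg/mL × 849 mL ÷ 7000 µg/mL = 0.565 mL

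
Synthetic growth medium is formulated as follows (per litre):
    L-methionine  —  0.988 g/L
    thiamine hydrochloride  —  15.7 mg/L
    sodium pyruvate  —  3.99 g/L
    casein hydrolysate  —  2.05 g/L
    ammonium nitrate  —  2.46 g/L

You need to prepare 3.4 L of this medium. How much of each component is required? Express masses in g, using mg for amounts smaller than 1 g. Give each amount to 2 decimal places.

L-methionine 3.36 g; thiamine hydrochloride 53.38 mg; sodium pyruvate 13.57 g; casein hydrolysate 6.97 g; ammonium nitrate 8.36 g

Working volume: 3.4 L.
L-methionine: 0.988 g/L × 3.4 L = 3.36 g
thiamine hydrochloride: 15.7 mg/L × 3.4 L = 53.38 mg
sodium pyruvate: 3.99 g/L × 3.4 L = 13.57 g
casein hydrolysate: 2.05 g/L × 3.4 L = 6.97 g
ammonium nitrate: 2.46 g/L × 3.4 L = 8.36 g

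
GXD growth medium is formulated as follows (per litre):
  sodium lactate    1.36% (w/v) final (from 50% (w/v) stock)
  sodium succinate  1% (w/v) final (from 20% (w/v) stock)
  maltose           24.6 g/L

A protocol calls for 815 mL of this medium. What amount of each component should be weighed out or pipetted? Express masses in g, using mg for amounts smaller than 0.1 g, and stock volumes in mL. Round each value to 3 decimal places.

sodium lactate 22.168 mL; sodium succinate 40.750 mL; maltose 20.049 g

Target volume = 815 mL = 0.815 L.
sodium lactate: dilute stock: 1.36% ÷ 50% × 815 mL = 22.168 mL
sodium succinate: dilute stock: 1% ÷ 20% × 815 mL = 40.750 mL
maltose: 24.6 g/L × 0.815 L = 20.049 g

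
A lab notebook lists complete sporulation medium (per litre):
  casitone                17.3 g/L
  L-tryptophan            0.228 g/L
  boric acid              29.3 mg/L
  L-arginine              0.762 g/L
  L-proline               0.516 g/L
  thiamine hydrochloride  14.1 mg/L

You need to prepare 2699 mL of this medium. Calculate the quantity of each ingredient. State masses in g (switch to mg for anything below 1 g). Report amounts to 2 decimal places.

Target volume = 2699 mL = 2.699 L.
casitone: 17.3 g/L × 2.699 L = 46.69 g
L-tryptophan: 0.228 g/L × 2.699 L = 0.615372 g = 615.37 mg
boric acid: 29.3 mg/L × 2.699 L = 79.08 mg
L-arginine: 0.762 g/L × 2.699 L = 2.06 g
L-proline: 0.516 g/L × 2.699 L = 1.39 g
thiamine hydrochloride: 14.1 mg/L × 2.699 L = 38.06 mg

casitone 46.69 g; L-tryptophan 615.37 mg; boric acid 79.08 mg; L-arginine 2.06 g; L-proline 1.39 g; thiamine hydrochloride 38.06 mg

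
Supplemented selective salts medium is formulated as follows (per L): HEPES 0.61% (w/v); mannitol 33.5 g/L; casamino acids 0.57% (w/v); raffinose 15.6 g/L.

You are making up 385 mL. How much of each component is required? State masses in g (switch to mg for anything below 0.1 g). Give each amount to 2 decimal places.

HEPES 2.35 g; mannitol 12.90 g; casamino acids 2.19 g; raffinose 6.01 g

Working volume: 385 mL = 0.385 L.
HEPES: 0.61% w/v = 6.1 g/L → 6.1 × 0.385 L = 2.35 g
mannitol: 33.5 g/L × 0.385 L = 12.90 g
casamino acids: 0.57 g per 100 mL × 385 mL ÷ 100 = 2.19 g
raffinose: 15.6 g/L × 0.385 L = 6.01 g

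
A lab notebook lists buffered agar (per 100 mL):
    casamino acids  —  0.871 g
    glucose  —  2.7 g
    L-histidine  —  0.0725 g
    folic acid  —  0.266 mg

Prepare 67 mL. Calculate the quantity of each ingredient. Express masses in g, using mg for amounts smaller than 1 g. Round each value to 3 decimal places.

casamino acids 583.570 mg; glucose 1.809 g; L-histidine 48.575 mg; folic acid 0.178 mg

Ratio of target to recipe volume: 67 / 100 = 0.67.
casamino acids: 0.871 g × (67 mL / 100 mL) = 0.58357 g = 583.570 mg
glucose: 2.7 g × (67 mL / 100 mL) = 1.809 g
L-histidine: 0.0725 g × (67 mL / 100 mL) = 0.048575 g = 48.575 mg
folic acid: 0.266 mg × (67 mL / 100 mL) = 0.178 mg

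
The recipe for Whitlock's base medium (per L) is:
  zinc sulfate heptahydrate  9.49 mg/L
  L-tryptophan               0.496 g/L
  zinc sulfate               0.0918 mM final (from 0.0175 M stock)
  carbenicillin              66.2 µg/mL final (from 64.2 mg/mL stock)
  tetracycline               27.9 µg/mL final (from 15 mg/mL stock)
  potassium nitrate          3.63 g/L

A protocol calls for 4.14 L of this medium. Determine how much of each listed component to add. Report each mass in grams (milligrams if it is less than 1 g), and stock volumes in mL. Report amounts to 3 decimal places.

Scale factor relative to 1 L: 4.14.
zinc sulfate heptahydrate: 9.49 mg/L × 4.14 L = 39.289 mg
L-tryptophan: 0.496 g/L × 4.14 L = 2.053 g
zinc sulfate: V = C2·V2/C1 = 0.0918 mM × 4140 mL ÷ 17.5 mM = 21.717 mL
carbenicillin: dilute stock: 66.2 µg/mL × 4140 mL ÷ 64200 µg/mL = 4.269 mL
tetracycline: V = C2·V2/C1 = 27.9 µg/mL × 4140 mL ÷ 15000 µg/mL = 7.700 mL
potassium nitrate: 3.63 g/L × 4.14 L = 15.028 g

zinc sulfate heptahydrate 39.289 mg; L-tryptophan 2.053 g; zinc sulfate 21.717 mL; carbenicillin 4.269 mL; tetracycline 7.700 mL; potassium nitrate 15.028 g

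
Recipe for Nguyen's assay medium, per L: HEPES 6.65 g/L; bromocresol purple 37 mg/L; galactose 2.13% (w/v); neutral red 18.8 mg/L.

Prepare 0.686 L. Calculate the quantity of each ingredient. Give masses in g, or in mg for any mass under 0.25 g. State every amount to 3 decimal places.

Scale factor relative to 1 L: 0.686.
HEPES: 6.65 g/L × 0.686 L = 4.562 g
bromocresol purple: 37 mg/L × 0.686 L = 25.382 mg
galactose: 2.13% w/v = 21.3 g/L → 21.3 × 0.686 L = 14.612 g
neutral red: 18.8 mg/L × 0.686 L = 12.897 mg

HEPES 4.562 g; bromocresol purple 25.382 mg; galactose 14.612 g; neutral red 12.897 mg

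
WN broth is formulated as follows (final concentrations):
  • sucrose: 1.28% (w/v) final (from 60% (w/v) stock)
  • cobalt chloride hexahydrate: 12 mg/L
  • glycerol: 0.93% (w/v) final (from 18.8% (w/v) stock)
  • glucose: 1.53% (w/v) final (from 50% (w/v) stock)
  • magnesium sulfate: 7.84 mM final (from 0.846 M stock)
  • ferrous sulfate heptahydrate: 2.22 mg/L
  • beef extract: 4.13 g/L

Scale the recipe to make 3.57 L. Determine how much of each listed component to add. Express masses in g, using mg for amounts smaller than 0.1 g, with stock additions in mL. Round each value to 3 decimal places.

sucrose 76.160 mL; cobalt chloride hexahydrate 42.840 mg; glycerol 176.601 mL; glucose 109.242 mL; magnesium sulfate 33.084 mL; ferrous sulfate heptahydrate 7.925 mg; beef extract 14.744 g

Scale factor relative to 1 L: 3.57.
sucrose: V = C2·V2/C1 = 1.28% ÷ 60% × 3570 mL = 76.160 mL
cobalt chloride hexahydrate: 12 mg/L × 3.57 L = 42.840 mg
glycerol: dilute stock: 0.93% ÷ 18.8% × 3570 mL = 176.601 mL
glucose: V = C2·V2/C1 = 1.53% ÷ 50% × 3570 mL = 109.242 mL
magnesium sulfate: V = C2·V2/C1 = 7.84 mM × 3570 mL ÷ 846 mM = 33.084 mL
ferrous sulfate heptahydrate: 2.22 mg/L × 3.57 L = 7.925 mg
beef extract: 4.13 g/L × 3.57 L = 14.744 g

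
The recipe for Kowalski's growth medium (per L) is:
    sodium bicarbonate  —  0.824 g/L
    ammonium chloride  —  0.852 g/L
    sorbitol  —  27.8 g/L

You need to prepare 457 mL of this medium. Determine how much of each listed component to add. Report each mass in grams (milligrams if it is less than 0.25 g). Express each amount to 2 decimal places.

sodium bicarbonate 0.38 g; ammonium chloride 0.39 g; sorbitol 12.70 g

Target volume = 457 mL = 0.457 L.
sodium bicarbonate: 0.824 g/L × 0.457 L = 0.38 g
ammonium chloride: 0.852 g/L × 0.457 L = 0.39 g
sorbitol: 27.8 g/L × 0.457 L = 12.70 g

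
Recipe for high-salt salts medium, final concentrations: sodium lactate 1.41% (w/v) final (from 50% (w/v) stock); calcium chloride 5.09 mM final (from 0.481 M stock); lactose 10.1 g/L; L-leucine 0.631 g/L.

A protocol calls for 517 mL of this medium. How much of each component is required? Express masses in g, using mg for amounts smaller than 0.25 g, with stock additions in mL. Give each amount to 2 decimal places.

Working volume: 517 mL = 0.517 L.
sodium lactate: V = C2·V2/C1 = 1.41% ÷ 50% × 517 mL = 14.58 mL
calcium chloride: V = C2·V2/C1 = 5.09 mM × 517 mL ÷ 481 mM = 5.47 mL
lactose: 10.1 g/L × 0.517 L = 5.22 g
L-leucine: 0.631 g/L × 0.517 L = 0.33 g

sodium lactate 14.58 mL; calcium chloride 5.47 mL; lactose 5.22 g; L-leucine 0.33 g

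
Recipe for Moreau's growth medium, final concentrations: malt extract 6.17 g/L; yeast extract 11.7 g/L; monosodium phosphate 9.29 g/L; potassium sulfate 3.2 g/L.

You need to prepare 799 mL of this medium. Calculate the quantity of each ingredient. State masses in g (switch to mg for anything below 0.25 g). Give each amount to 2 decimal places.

malt extract 4.93 g; yeast extract 9.35 g; monosodium phosphate 7.42 g; potassium sulfate 2.56 g

Working volume: 799 mL = 0.799 L.
malt extract: 6.17 g/L × 0.799 L = 4.93 g
yeast extract: 11.7 g/L × 0.799 L = 9.35 g
monosodium phosphate: 9.29 g/L × 0.799 L = 7.42 g
potassium sulfate: 3.2 g/L × 0.799 L = 2.56 g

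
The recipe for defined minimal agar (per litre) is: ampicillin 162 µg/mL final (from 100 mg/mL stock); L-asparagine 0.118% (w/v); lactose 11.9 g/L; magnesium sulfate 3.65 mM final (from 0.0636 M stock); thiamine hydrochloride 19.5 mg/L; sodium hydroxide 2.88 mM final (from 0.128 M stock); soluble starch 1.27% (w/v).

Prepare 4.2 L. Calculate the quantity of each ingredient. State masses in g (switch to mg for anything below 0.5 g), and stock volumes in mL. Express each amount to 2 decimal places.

Scale factor relative to 1 L: 4.2.
ampicillin: V = C2·V2/C1 = 162 µg/mL × 4200 mL ÷ 100000 µg/mL = 6.80 mL
L-asparagine: 0.118% w/v = 1.18 g/L → 1.18 × 4.2 L = 4.96 g
lactose: 11.9 g/L × 4.2 L = 49.98 g
magnesium sulfate: dilute stock: 3.65 mM × 4200 mL ÷ 63.6 mM = 241.04 mL
thiamine hydrochloride: 19.5 mg/L × 4.2 L = 81.90 mg
sodium hydroxide: V = C2·V2/C1 = 2.88 mM × 4200 mL ÷ 128 mM = 94.50 mL
soluble starch: 1.27 g per 100 mL × 4200 mL ÷ 100 = 53.34 g

ampicillin 6.80 mL; L-asparagine 4.96 g; lactose 49.98 g; magnesium sulfate 241.04 mL; thiamine hydrochloride 81.90 mg; sodium hydroxide 94.50 mL; soluble starch 53.34 g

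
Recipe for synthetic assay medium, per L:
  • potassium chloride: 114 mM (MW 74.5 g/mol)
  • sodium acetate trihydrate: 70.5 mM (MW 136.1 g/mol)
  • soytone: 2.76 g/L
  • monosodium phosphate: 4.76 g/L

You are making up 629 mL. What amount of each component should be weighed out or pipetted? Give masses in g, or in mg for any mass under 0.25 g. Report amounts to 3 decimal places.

Scale factor relative to 1 L: 0.629.
potassium chloride: 114 mmol/L × 74.5 g/mol × 0.629 L ÷ 1000 = 5.342 g
sodium acetate trihydrate: 70.5 mmol/L × 136.1 g/mol × 0.629 L ÷ 1000 = 6.035 g
soytone: 2.76 g/L × 0.629 L = 1.736 g
monosodium phosphate: 4.76 g/L × 0.629 L = 2.994 g

potassium chloride 5.342 g; sodium acetate trihydrate 6.035 g; soytone 1.736 g; monosodium phosphate 2.994 g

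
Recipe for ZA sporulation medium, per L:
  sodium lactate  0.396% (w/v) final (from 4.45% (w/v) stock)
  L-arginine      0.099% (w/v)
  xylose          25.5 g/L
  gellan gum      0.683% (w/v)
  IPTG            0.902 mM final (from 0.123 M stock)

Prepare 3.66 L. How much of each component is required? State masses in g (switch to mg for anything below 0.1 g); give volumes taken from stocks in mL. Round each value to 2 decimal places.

Working volume: 3.66 L.
sodium lactate: C1V1 = C2V2 → 0.396% ÷ 4.45% × 3660 mL = 325.70 mL
L-arginine: 0.099 g per 100 mL × 3660 mL ÷ 100 = 3.62 g
xylose: 25.5 g/L × 3.66 L = 93.33 g
gellan gum: 0.683% w/v = 6.83 g/L → 6.83 × 3.66 L = 25.00 g
IPTG: V = C2·V2/C1 = 0.902 mM × 3660 mL ÷ 123 mM = 26.84 mL

sodium lactate 325.70 mL; L-arginine 3.62 g; xylose 93.33 g; gellan gum 25.00 g; IPTG 26.84 mL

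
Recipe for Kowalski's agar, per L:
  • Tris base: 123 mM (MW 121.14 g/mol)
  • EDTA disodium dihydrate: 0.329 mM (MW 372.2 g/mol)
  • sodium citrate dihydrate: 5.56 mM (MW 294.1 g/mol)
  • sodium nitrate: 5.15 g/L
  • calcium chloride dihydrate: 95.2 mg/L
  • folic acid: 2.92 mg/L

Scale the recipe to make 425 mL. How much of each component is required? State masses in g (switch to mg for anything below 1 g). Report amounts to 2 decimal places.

Tris base 6.33 g; EDTA disodium dihydrate 52.04 mg; sodium citrate dihydrate 694.96 mg; sodium nitrate 2.19 g; calcium chloride dihydrate 40.46 mg; folic acid 1.24 mg

Working volume: 425 mL = 0.425 L.
Tris base: 123 mmol/L × 121.14 g/mol × 0.425 L ÷ 1000 = 6.33 g
EDTA disodium dihydrate: 0.329 mmol/L × 372.2 mg/mmol × 0.425 L = 52.04 mg
sodium citrate dihydrate: 5.56 mmol/L × 294.1 mg/mmol × 0.425 L = 694.96 mg
sodium nitrate: 5.15 g/L × 0.425 L = 2.19 g
calcium chloride dihydrate: 95.2 mg/L × 0.425 L = 40.46 mg
folic acid: 2.92 mg/L × 0.425 L = 1.24 mg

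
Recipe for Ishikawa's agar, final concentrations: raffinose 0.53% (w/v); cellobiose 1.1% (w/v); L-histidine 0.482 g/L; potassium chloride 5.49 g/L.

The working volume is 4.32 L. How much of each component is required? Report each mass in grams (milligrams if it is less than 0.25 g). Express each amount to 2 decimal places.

raffinose 22.90 g; cellobiose 47.52 g; L-histidine 2.08 g; potassium chloride 23.72 g

Working volume: 4.32 L.
raffinose: 0.53 g per 100 mL × 4320 mL ÷ 100 = 22.90 g
cellobiose: 1.1 g per 100 mL × 4320 mL ÷ 100 = 47.52 g
L-histidine: 0.482 g/L × 4.32 L = 2.08 g
potassium chloride: 5.49 g/L × 4.32 L = 23.72 g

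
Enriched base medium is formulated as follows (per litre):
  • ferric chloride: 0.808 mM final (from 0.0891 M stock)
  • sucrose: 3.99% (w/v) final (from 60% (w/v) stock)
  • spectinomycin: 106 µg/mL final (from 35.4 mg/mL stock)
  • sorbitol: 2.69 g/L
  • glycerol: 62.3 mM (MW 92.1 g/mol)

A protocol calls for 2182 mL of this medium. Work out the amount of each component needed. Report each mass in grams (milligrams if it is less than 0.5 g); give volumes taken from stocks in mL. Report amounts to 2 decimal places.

ferric chloride 19.79 mL; sucrose 145.10 mL; spectinomycin 6.53 mL; sorbitol 5.87 g; glycerol 12.52 g

Scale factor relative to 1 L: 2.182.
ferric chloride: V = C2·V2/C1 = 0.808 mM × 2182 mL ÷ 89.1 mM = 19.79 mL
sucrose: C1V1 = C2V2 → 3.99% ÷ 60% × 2182 mL = 145.10 mL
spectinomycin: C1V1 = C2V2 → 106 µg/mL × 2182 mL ÷ 35400 µg/mL = 6.53 mL
sorbitol: 2.69 g/L × 2.182 L = 5.87 g
glycerol: 62.3 mmol/L × 92.1 g/mol × 2.182 L ÷ 1000 = 12.52 g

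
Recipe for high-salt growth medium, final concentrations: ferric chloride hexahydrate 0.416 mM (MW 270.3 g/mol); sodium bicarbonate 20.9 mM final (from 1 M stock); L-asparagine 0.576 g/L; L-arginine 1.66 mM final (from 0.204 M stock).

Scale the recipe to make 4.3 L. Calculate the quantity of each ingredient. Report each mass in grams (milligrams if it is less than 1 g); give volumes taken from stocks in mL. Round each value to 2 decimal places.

ferric chloride hexahydrate 483.51 mg; sodium bicarbonate 89.87 mL; L-asparagine 2.48 g; L-arginine 34.99 mL

Scale factor relative to 1 L: 4.3.
ferric chloride hexahydrate: 0.416 mmol/L × 270.3 mg/mmol × 4.3 L = 483.51 mg
sodium bicarbonate: C1V1 = C2V2 → 20.9 mM × 4300 mL ÷ 1000 mM = 89.87 mL
L-asparagine: 0.576 g/L × 4.3 L = 2.48 g
L-arginine: C1V1 = C2V2 → 1.66 mM × 4300 mL ÷ 204 mM = 34.99 mL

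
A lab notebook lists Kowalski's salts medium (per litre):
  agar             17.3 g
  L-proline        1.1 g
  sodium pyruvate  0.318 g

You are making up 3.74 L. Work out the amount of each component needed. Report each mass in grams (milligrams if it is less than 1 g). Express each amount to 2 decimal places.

agar 64.70 g; L-proline 4.11 g; sodium pyruvate 1.19 g

Ratio of target to recipe volume: 3740 / 1000 = 3.74.
agar: 17.3 g × (3740 mL / 1000 mL) = 64.70 g
L-proline: 1.1 g × (3740 mL / 1000 mL) = 4.11 g
sodium pyruvate: 0.318 g × (3740 mL / 1000 mL) = 1.19 g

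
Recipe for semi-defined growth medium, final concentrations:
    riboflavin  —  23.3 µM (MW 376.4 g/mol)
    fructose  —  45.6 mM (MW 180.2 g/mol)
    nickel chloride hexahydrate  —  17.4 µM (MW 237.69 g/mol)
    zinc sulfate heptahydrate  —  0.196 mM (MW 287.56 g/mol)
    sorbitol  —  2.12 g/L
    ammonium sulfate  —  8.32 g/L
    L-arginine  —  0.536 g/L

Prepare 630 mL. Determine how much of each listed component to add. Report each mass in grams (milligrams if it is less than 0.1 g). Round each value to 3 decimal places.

Target volume = 630 mL = 0.63 L.
riboflavin: 23.3 µmol/L × 376.4 g/mol × 0.63 L ÷ 1000 = 5.525 mg
fructose: 45.6 mmol/L × 180.2 g/mol × 0.63 L ÷ 1000 = 5.177 g
nickel chloride hexahydrate: 17.4 µmol/L × 237.69 g/mol × 0.63 L ÷ 1000 = 2.606 mg
zinc sulfate heptahydrate: 0.196 mmol/L × 287.56 mg/mmol × 0.63 L = 35.508 mg
sorbitol: 2.12 g/L × 0.63 L = 1.336 g
ammonium sulfate: 8.32 g/L × 0.63 L = 5.242 g
L-arginine: 0.536 g/L × 0.63 L = 0.338 g

riboflavin 5.525 mg; fructose 5.177 g; nickel chloride hexahydrate 2.606 mg; zinc sulfate heptahydrate 35.508 mg; sorbitol 1.336 g; ammonium sulfate 5.242 g; L-arginine 0.338 g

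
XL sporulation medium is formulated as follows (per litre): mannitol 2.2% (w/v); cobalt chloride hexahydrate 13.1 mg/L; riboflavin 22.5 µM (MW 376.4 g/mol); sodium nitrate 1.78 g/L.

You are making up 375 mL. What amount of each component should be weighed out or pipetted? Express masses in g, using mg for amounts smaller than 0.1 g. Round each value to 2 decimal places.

mannitol 8.25 g; cobalt chloride hexahydrate 4.91 mg; riboflavin 3.18 mg; sodium nitrate 0.67 g

Target volume = 375 mL = 0.375 L.
mannitol: 2.2% w/v = 22 g/L → 22 × 0.375 L = 8.25 g
cobalt chloride hexahydrate: 13.1 mg/L × 0.375 L = 4.91 mg
riboflavin: 22.5 µmol/L × 376.4 g/mol × 0.375 L ÷ 1000 = 3.18 mg
sodium nitrate: 1.78 g/L × 0.375 L = 0.67 g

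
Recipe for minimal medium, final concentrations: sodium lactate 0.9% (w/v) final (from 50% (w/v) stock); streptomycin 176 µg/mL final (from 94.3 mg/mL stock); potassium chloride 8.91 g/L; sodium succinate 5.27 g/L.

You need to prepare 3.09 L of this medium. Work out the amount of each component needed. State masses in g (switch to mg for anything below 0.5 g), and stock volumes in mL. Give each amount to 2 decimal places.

Working volume: 3.09 L.
sodium lactate: dilute stock: 0.9% ÷ 50% × 3090 mL = 55.62 mL
streptomycin: V = C2·V2/C1 = 176 µg/mL × 3090 mL ÷ 94300 µg/mL = 5.77 mL
potassium chloride: 8.91 g/L × 3.09 L = 27.53 g
sodium succinate: 5.27 g/L × 3.09 L = 16.28 g

sodium lactate 55.62 mL; streptomycin 5.77 mL; potassium chloride 27.53 g; sodium succinate 16.28 g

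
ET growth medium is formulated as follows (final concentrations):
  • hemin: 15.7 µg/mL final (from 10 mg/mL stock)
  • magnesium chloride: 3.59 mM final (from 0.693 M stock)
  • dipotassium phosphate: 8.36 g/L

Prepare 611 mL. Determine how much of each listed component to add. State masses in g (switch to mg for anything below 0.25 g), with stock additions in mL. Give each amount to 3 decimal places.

hemin 0.959 mL; magnesium chloride 3.165 mL; dipotassium phosphate 5.108 g

Scale factor relative to 1 L: 0.611.
hemin: V = C2·V2/C1 = 15.7 µg/mL × 611 mL ÷ 10000 µg/mL = 0.959 mL
magnesium chloride: V = C2·V2/C1 = 3.59 mM × 611 mL ÷ 693 mM = 3.165 mL
dipotassium phosphate: 8.36 g/L × 0.611 L = 5.108 g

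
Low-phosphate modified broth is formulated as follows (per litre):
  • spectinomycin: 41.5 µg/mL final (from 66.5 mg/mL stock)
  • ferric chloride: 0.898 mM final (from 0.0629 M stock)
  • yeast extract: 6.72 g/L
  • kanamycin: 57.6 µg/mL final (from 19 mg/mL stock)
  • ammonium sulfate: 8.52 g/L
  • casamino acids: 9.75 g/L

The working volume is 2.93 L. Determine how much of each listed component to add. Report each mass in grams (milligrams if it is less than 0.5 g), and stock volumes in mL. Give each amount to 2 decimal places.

Scale factor relative to 1 L: 2.93.
spectinomycin: dilute stock: 41.5 µg/mL × 2930 mL ÷ 66500 µg/mL = 1.83 mL
ferric chloride: dilute stock: 0.898 mM × 2930 mL ÷ 62.9 mM = 41.83 mL
yeast extract: 6.72 g/L × 2.93 L = 19.69 g
kanamycin: dilute stock: 57.6 µg/mL × 2930 mL ÷ 19000 µg/mL = 8.88 mL
ammonium sulfate: 8.52 g/L × 2.93 L = 24.96 g
casamino acids: 9.75 g/L × 2.93 L = 28.57 g

spectinomycin 1.83 mL; ferric chloride 41.83 mL; yeast extract 19.69 g; kanamycin 8.88 mL; ammonium sulfate 24.96 g; casamino acids 28.57 g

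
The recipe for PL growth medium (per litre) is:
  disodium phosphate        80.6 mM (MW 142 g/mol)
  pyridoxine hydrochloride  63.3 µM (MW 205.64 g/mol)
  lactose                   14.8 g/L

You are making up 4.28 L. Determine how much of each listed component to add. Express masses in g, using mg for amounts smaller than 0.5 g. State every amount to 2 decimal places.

Working volume: 4.28 L.
disodium phosphate: 80.6 mmol/L × 142 g/mol × 4.28 L ÷ 1000 = 48.99 g
pyridoxine hydrochloride: 63.3 µmol/L × 205.64 g/mol × 4.28 L ÷ 1000 = 55.71 mg
lactose: 14.8 g/L × 4.28 L = 63.34 g

disodium phosphate 48.99 g; pyridoxine hydrochloride 55.71 mg; lactose 63.34 g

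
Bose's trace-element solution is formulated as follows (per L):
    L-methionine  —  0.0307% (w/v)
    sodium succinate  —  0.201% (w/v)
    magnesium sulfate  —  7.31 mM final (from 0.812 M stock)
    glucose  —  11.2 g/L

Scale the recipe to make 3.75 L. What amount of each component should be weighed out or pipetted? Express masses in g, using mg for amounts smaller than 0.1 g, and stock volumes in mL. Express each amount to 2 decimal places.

Working volume: 3.75 L.
L-methionine: 0.0307 g per 100 mL × 3750 mL ÷ 100 = 1.15 g
sodium succinate: 0.201% w/v = 2.01 g/L → 2.01 × 3.75 L = 7.54 g
magnesium sulfate: dilute stock: 7.31 mM × 3750 mL ÷ 812 mM = 33.76 mL
glucose: 11.2 g/L × 3.75 L = 42.00 g

L-methionine 1.15 g; sodium succinate 7.54 g; magnesium sulfate 33.76 mL; glucose 42.00 g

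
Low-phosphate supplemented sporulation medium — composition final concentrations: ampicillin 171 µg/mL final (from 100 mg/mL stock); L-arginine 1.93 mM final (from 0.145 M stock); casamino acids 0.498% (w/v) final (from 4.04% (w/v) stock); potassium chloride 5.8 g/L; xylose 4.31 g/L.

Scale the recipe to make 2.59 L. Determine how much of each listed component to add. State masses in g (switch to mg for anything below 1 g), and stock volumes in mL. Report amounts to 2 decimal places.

ampicillin 4.43 mL; L-arginine 34.47 mL; casamino acids 319.26 mL; potassium chloride 15.02 g; xylose 11.16 g

Working volume: 2.59 L.
ampicillin: V = C2·V2/C1 = 171 µg/mL × 2590 mL ÷ 100000 µg/mL = 4.43 mL
L-arginine: C1V1 = C2V2 → 1.93 mM × 2590 mL ÷ 145 mM = 34.47 mL
casamino acids: C1V1 = C2V2 → 0.498% ÷ 4.04% × 2590 mL = 319.26 mL
potassium chloride: 5.8 g/L × 2.59 L = 15.02 g
xylose: 4.31 g/L × 2.59 L = 11.16 g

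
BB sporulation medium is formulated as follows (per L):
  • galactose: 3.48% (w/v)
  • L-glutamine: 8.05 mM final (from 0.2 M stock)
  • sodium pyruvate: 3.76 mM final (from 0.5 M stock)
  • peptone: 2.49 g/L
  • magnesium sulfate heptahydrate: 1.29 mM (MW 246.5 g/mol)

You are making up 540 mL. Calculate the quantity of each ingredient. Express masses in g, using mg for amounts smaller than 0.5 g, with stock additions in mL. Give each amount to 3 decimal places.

Target volume = 540 mL = 0.54 L.
galactose: 3.48 g per 100 mL × 540 mL ÷ 100 = 18.792 g
L-glutamine: C1V1 = C2V2 → 8.05 mM × 540 mL ÷ 200 mM = 21.735 mL
sodium pyruvate: C1V1 = C2V2 → 3.76 mM × 540 mL ÷ 500 mM = 4.061 mL
peptone: 2.49 g/L × 0.54 L = 1.345 g
magnesium sulfate heptahydrate: 1.29 mmol/L × 246.5 mg/mmol × 0.54 L = 171.712 mg

galactose 18.792 g; L-glutamine 21.735 mL; sodium pyruvate 4.061 mL; peptone 1.345 g; magnesium sulfate heptahydrate 171.712 mg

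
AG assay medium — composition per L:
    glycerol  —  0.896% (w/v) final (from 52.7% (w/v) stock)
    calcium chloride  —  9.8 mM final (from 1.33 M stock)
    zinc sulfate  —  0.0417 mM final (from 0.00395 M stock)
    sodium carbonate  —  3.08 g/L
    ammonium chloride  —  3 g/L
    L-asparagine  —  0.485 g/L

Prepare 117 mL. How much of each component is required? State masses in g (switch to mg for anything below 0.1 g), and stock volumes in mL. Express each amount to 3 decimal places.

glycerol 1.989 mL; calcium chloride 0.862 mL; zinc sulfate 1.235 mL; sodium carbonate 0.360 g; ammonium chloride 0.351 g; L-asparagine 56.745 mg

Scale factor relative to 1 L: 0.117.
glycerol: C1V1 = C2V2 → 0.896% ÷ 52.7% × 117 mL = 1.989 mL
calcium chloride: V = C2·V2/C1 = 9.8 mM × 117 mL ÷ 1330 mM = 0.862 mL
zinc sulfate: dilute stock: 0.0417 mM × 117 mL ÷ 3.95 mM = 1.235 mL
sodium carbonate: 3.08 g/L × 0.117 L = 0.360 g
ammonium chloride: 3 g/L × 0.117 L = 0.351 g
L-asparagine: 0.485 g/L × 0.117 L = 0.056745 g = 56.745 mg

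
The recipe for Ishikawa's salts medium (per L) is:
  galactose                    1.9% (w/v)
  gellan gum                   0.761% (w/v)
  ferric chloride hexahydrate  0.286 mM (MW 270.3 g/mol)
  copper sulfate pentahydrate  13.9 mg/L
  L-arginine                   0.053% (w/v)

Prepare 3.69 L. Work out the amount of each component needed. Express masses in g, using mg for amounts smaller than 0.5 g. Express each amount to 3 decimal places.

galactose 70.110 g; gellan gum 28.081 g; ferric chloride hexahydrate 285.258 mg; copper sulfate pentahydrate 51.291 mg; L-arginine 1.956 g

Scale factor relative to 1 L: 3.69.
galactose: 1.9 g per 100 mL × 3690 mL ÷ 100 = 70.110 g
gellan gum: 0.761 g per 100 mL × 3690 mL ÷ 100 = 28.081 g
ferric chloride hexahydrate: 0.286 mmol/L × 270.3 mg/mmol × 3.69 L = 285.258 mg
copper sulfate pentahydrate: 13.9 mg/L × 3.69 L = 51.291 mg
L-arginine: 0.053% w/v = 0.53 g/L → 0.53 × 3.69 L = 1.956 g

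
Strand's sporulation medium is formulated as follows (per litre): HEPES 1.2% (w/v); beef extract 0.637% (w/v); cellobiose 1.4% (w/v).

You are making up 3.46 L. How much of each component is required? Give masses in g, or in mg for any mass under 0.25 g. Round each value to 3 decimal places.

Scale factor relative to 1 L: 3.46.
HEPES: 1.2 g per 100 mL × 3460 mL ÷ 100 = 41.520 g
beef extract: 0.637% w/v = 6.37 g/L → 6.37 × 3.46 L = 22.040 g
cellobiose: 1.4% w/v = 14 g/L → 14 × 3.46 L = 48.440 g

HEPES 41.520 g; beef extract 22.040 g; cellobiose 48.440 g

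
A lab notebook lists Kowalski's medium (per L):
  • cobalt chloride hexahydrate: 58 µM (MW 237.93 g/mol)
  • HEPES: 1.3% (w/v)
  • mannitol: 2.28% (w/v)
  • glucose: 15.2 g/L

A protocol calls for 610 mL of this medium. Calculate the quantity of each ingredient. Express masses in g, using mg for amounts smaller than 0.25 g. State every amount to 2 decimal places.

cobalt chloride hexahydrate 8.42 mg; HEPES 7.93 g; mannitol 13.91 g; glucose 9.27 g

Scale factor relative to 1 L: 0.61.
cobalt chloride hexahydrate: 58 µmol/L × 237.93 g/mol × 0.61 L ÷ 1000 = 8.42 mg
HEPES: 1.3 g per 100 mL × 610 mL ÷ 100 = 7.93 g
mannitol: 2.28 g per 100 mL × 610 mL ÷ 100 = 13.91 g
glucose: 15.2 g/L × 0.61 L = 9.27 g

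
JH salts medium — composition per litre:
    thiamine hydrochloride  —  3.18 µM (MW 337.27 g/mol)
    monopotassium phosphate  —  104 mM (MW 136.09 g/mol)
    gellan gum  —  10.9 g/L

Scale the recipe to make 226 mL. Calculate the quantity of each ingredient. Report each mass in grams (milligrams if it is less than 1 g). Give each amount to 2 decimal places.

thiamine hydrochloride 0.24 mg; monopotassium phosphate 3.20 g; gellan gum 2.46 g

Working volume: 226 mL = 0.226 L.
thiamine hydrochloride: 3.18 µmol/L × 337.27 g/mol × 0.226 L ÷ 1000 = 0.24 mg
monopotassium phosphate: 104 mmol/L × 136.09 g/mol × 0.226 L ÷ 1000 = 3.20 g
gellan gum: 10.9 g/L × 0.226 L = 2.46 g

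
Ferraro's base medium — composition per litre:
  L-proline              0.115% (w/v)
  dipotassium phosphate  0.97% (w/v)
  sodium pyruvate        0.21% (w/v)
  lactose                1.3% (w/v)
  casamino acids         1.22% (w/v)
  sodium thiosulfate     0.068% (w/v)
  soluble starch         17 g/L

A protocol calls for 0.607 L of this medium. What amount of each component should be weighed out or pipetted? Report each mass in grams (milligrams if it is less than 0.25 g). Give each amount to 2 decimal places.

Working volume: 0.607 L.
L-proline: 0.115% w/v = 1.15 g/L → 1.15 × 0.607 L = 0.70 g
dipotassium phosphate: 0.97% w/v = 9.7 g/L → 9.7 × 0.607 L = 5.89 g
sodium pyruvate: 0.21 g per 100 mL × 607 mL ÷ 100 = 1.27 g
lactose: 1.3% w/v = 13 g/L → 13 × 0.607 L = 7.89 g
casamino acids: 1.22% w/v = 12.2 g/L → 12.2 × 0.607 L = 7.41 g
sodium thiosulfate: 0.068 g per 100 mL × 607 mL ÷ 100 = 0.41 g
soluble starch: 17 g/L × 0.607 L = 10.32 g

L-proline 0.70 g; dipotassium phosphate 5.89 g; sodium pyruvate 1.27 g; lactose 7.89 g; casamino acids 7.41 g; sodium thiosulfate 0.41 g; soluble starch 10.32 g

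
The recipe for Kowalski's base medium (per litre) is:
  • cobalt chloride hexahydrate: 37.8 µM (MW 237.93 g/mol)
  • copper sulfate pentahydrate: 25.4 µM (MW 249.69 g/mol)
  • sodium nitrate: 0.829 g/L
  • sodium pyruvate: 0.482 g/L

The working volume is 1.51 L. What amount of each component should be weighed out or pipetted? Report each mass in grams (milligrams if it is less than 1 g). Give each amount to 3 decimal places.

Working volume: 1.51 L.
cobalt chloride hexahydrate: 37.8 µmol/L × 237.93 g/mol × 1.51 L ÷ 1000 = 13.581 mg
copper sulfate pentahydrate: 25.4 µmol/L × 249.69 g/mol × 1.51 L ÷ 1000 = 9.577 mg
sodium nitrate: 0.829 g/L × 1.51 L = 1.252 g
sodium pyruvate: 0.482 g/L × 1.51 L = 0.72782 g = 727.820 mg

cobalt chloride hexahydrate 13.581 mg; copper sulfate pentahydrate 9.577 mg; sodium nitrate 1.252 g; sodium pyruvate 727.820 mg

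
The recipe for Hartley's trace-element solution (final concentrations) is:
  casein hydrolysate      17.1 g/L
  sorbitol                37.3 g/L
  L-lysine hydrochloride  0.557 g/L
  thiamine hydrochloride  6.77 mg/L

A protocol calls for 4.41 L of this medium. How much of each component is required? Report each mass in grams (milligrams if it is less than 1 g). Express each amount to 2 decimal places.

Working volume: 4.41 L.
casein hydrolysate: 17.1 g/L × 4.41 L = 75.41 g
sorbitol: 37.3 g/L × 4.41 L = 164.49 g
L-lysine hydrochloride: 0.557 g/L × 4.41 L = 2.46 g
thiamine hydrochloride: 6.77 mg/L × 4.41 L = 29.86 mg

casein hydrolysate 75.41 g; sorbitol 164.49 g; L-lysine hydrochloride 2.46 g; thiamine hydrochloride 29.86 mg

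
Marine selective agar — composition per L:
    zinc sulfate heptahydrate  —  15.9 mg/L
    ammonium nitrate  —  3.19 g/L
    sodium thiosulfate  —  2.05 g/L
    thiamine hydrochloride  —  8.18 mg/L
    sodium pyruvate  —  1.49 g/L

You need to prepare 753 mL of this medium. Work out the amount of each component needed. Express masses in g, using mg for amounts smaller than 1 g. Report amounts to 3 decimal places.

zinc sulfate heptahydrate 11.973 mg; ammonium nitrate 2.402 g; sodium thiosulfate 1.544 g; thiamine hydrochloride 6.160 mg; sodium pyruvate 1.122 g

Scale factor relative to 1 L: 0.753.
zinc sulfate heptahydrate: 15.9 mg/L × 0.753 L = 11.973 mg
ammonium nitrate: 3.19 g/L × 0.753 L = 2.402 g
sodium thiosulfate: 2.05 g/L × 0.753 L = 1.544 g
thiamine hydrochloride: 8.18 mg/L × 0.753 L = 6.160 mg
sodium pyruvate: 1.49 g/L × 0.753 L = 1.122 g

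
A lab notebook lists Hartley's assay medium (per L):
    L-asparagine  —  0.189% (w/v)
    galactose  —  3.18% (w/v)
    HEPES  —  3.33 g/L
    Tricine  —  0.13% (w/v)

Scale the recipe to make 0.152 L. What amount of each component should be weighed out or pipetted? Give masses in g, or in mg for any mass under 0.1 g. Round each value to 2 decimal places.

Working volume: 0.152 L.
L-asparagine: 0.189 g per 100 mL × 152 mL ÷ 100 = 0.29 g
galactose: 3.18% w/v = 31.8 g/L → 31.8 × 0.152 L = 4.83 g
HEPES: 3.33 g/L × 0.152 L = 0.51 g
Tricine: 0.13% w/v = 1.3 g/L → 1.3 × 0.152 L = 0.20 g

L-asparagine 0.29 g; galactose 4.83 g; HEPES 0.51 g; Tricine 0.20 g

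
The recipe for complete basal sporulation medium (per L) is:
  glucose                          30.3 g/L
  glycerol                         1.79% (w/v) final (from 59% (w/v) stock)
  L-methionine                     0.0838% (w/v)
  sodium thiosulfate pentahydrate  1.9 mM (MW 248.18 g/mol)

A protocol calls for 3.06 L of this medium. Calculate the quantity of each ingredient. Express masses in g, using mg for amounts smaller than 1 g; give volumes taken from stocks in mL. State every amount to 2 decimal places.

glucose 92.72 g; glycerol 92.84 mL; L-methionine 2.56 g; sodium thiosulfate pentahydrate 1.44 g

Scale factor relative to 1 L: 3.06.
glucose: 30.3 g/L × 3.06 L = 92.72 g
glycerol: dilute stock: 1.79% ÷ 59% × 3060 mL = 92.84 mL
L-methionine: 0.0838% w/v = 0.838 g/L → 0.838 × 3.06 L = 2.56 g
sodium thiosulfate pentahydrate: 1.9 mmol/L × 248.18 g/mol × 3.06 L ÷ 1000 = 1.44 g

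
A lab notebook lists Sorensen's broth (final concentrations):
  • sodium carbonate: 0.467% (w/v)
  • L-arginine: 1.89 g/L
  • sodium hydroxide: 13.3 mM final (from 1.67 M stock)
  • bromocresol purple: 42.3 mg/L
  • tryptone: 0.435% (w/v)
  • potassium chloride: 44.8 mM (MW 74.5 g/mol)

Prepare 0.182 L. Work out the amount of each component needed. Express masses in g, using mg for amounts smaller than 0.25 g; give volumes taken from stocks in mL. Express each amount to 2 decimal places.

sodium carbonate 0.85 g; L-arginine 0.34 g; sodium hydroxide 1.45 mL; bromocresol purple 7.70 mg; tryptone 0.79 g; potassium chloride 0.61 g

Scale factor relative to 1 L: 0.182.
sodium carbonate: 0.467% w/v = 4.67 g/L → 4.67 × 0.182 L = 0.85 g
L-arginine: 1.89 g/L × 0.182 L = 0.34 g
sodium hydroxide: dilute stock: 13.3 mM × 182 mL ÷ 1670 mM = 1.45 mL
bromocresol purple: 42.3 mg/L × 0.182 L = 7.70 mg
tryptone: 0.435 g per 100 mL × 182 mL ÷ 100 = 0.79 g
potassium chloride: 44.8 mmol/L × 74.5 g/mol × 0.182 L ÷ 1000 = 0.61 g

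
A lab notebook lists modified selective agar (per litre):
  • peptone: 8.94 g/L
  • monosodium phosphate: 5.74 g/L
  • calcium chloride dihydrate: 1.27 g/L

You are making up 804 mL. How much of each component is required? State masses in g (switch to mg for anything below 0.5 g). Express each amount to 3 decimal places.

peptone 7.188 g; monosodium phosphate 4.615 g; calcium chloride dihydrate 1.021 g

Working volume: 804 mL = 0.804 L.
peptone: 8.94 g/L × 0.804 L = 7.188 g
monosodium phosphate: 5.74 g/L × 0.804 L = 4.615 g
calcium chloride dihydrate: 1.27 g/L × 0.804 L = 1.021 g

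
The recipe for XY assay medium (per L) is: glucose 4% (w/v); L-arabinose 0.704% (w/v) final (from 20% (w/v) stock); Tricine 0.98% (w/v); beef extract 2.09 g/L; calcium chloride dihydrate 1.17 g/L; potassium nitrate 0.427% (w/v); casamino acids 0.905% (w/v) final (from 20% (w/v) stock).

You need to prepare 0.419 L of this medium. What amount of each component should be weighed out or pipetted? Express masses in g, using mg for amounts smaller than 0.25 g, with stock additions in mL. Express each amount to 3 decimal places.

glucose 16.760 g; L-arabinose 14.749 mL; Tricine 4.106 g; beef extract 0.876 g; calcium chloride dihydrate 0.490 g; potassium nitrate 1.789 g; casamino acids 18.960 mL

Working volume: 0.419 L.
glucose: 4% w/v = 40 g/L → 40 × 0.419 L = 16.760 g
L-arabinose: dilute stock: 0.704% ÷ 20% × 419 mL = 14.749 mL
Tricine: 0.98 g per 100 mL × 419 mL ÷ 100 = 4.106 g
beef extract: 2.09 g/L × 0.419 L = 0.876 g
calcium chloride dihydrate: 1.17 g/L × 0.419 L = 0.490 g
potassium nitrate: 0.427 g per 100 mL × 419 mL ÷ 100 = 1.789 g
casamino acids: C1V1 = C2V2 → 0.905% ÷ 20% × 419 mL = 18.960 mL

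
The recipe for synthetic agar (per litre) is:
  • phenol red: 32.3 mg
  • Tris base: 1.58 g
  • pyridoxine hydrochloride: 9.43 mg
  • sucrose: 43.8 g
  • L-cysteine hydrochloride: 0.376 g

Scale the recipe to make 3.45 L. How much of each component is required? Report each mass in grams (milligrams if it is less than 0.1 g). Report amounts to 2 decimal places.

phenol red 0.11 g; Tris base 5.45 g; pyridoxine hydrochloride 32.53 mg; sucrose 151.11 g; L-cysteine hydrochloride 1.30 g

Ratio of target to recipe volume: 3450 / 1000 = 3.45.
phenol red: 32.3 mg × (3450 mL / 1000 mL) = 111.435 mg = 0.11 g
Tris base: 1.58 g × (3450 mL / 1000 mL) = 5.45 g
pyridoxine hydrochloride: 9.43 mg × (3450 mL / 1000 mL) = 32.53 mg
sucrose: 43.8 g × (3450 mL / 1000 mL) = 151.11 g
L-cysteine hydrochloride: 0.376 g × (3450 mL / 1000 mL) = 1.30 g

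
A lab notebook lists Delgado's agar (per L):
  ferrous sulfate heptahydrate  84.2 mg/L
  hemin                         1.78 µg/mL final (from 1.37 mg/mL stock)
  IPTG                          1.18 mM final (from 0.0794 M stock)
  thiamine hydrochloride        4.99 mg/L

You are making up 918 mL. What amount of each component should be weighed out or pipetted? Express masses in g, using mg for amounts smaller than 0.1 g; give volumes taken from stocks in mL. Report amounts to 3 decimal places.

ferrous sulfate heptahydrate 77.296 mg; hemin 1.193 mL; IPTG 13.643 mL; thiamine hydrochloride 4.581 mg

Working volume: 918 mL = 0.918 L.
ferrous sulfate heptahydrate: 84.2 mg/L × 0.918 L = 77.296 mg
hemin: dilute stock: 1.78 µg/mL × 918 mL ÷ 1370 µg/mL = 1.193 mL
IPTG: C1V1 = C2V2 → 1.18 mM × 918 mL ÷ 79.4 mM = 13.643 mL
thiamine hydrochloride: 4.99 mg/L × 0.918 L = 4.581 mg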